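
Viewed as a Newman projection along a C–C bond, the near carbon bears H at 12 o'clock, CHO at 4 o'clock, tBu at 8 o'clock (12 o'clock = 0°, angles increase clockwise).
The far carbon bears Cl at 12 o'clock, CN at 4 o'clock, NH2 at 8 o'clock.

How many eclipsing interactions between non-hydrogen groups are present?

Non-H eclipsing pairs: CHO(120°)/CN(120°); tBu(240°)/NH2(240°) — 2 interactions.

2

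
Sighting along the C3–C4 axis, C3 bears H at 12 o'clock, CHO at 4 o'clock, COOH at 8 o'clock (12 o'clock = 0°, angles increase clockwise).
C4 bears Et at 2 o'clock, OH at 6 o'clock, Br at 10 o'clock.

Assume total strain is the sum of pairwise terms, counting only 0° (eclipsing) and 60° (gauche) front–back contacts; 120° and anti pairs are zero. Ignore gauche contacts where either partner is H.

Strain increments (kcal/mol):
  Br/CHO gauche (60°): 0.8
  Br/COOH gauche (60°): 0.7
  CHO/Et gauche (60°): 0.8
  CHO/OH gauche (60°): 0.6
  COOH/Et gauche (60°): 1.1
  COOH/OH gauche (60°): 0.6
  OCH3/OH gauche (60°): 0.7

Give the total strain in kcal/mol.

This conformer (staggered): CHO–Et gauche, CHO–OH gauche, COOH–OH gauche, COOH–Br gauche; 0.8 + 0.6 + 0.6 + 0.7 = 2.7 kcal/mol.

2.7 kcal/mol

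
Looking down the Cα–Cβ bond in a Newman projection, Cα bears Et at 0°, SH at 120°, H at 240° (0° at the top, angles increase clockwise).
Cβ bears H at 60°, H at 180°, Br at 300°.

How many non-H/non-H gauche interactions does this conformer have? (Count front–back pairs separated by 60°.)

Non-H gauche pairs: Et(0°)/Br(300°) — 1 interaction.

1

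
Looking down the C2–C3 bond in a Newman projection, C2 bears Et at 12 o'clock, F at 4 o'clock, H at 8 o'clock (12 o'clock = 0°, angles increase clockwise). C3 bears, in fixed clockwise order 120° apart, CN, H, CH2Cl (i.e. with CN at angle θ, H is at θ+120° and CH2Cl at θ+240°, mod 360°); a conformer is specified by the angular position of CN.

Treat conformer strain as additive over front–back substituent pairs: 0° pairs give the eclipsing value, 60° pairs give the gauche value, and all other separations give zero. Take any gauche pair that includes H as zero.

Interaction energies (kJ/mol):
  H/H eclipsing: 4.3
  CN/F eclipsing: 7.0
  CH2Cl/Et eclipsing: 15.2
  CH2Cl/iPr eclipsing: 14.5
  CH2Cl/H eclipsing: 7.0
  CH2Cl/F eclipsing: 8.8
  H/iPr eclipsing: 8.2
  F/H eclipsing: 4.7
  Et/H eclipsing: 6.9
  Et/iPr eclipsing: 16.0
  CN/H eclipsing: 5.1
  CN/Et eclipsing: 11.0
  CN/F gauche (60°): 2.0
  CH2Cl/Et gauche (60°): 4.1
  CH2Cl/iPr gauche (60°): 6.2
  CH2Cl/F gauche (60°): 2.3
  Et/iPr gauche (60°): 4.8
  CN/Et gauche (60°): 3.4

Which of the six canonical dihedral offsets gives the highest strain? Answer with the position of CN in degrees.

CN at 0° is eclipsed. Et at 0° is eclipsed with CN at 0° (11.0); F at 120° is eclipsed with H at 120° (4.7); H at 240° is eclipsed with CH2Cl at 240° (7.0). Total 22.7 kJ/mol.
CN at 60° is staggered. Et at 0° is gauche with CN at 60° (3.4); Et at 0° is gauche with CH2Cl at 300° (4.1); F at 120° is gauche with CN at 60° (2.0). Total 9.5 kJ/mol.
CN at 120° is eclipsed. Et at 0° is eclipsed with CH2Cl at 0° (15.2); F at 120° is eclipsed with CN at 120° (7.0); H at 240° is eclipsed with H at 240° (4.3). Total 26.5 kJ/mol.
CN at 180° is staggered. Et at 0° is gauche with CH2Cl at 60° (4.1); F at 120° is gauche with CN at 180° (2.0); F at 120° is gauche with CH2Cl at 60° (2.3). Total 8.4 kJ/mol.
CN at 240° is eclipsed. Et at 0° is eclipsed with H at 0° (6.9); F at 120° is eclipsed with CH2Cl at 120° (8.8); H at 240° is eclipsed with CN at 240° (5.1). Total 20.8 kJ/mol.
CN at 300° is staggered. Et at 0° is gauche with CN at 300° (3.4); F at 120° is gauche with CH2Cl at 180° (2.3). Total 5.7 kJ/mol.
The maximum (26.5 kJ/mol) occurs with CN at 120°.

120°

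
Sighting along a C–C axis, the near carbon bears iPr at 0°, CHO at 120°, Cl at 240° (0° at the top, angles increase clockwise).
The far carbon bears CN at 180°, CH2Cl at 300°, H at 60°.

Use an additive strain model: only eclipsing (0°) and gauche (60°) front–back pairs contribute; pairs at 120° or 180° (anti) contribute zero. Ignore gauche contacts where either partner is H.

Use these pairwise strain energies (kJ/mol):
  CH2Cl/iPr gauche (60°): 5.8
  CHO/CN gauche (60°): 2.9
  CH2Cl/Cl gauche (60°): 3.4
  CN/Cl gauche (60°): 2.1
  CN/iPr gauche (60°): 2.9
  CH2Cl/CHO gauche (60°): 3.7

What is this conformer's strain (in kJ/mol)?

This conformer (staggered): iPr–CH2Cl gauche, CHO–CN gauche, Cl–CN gauche, Cl–CH2Cl gauche; 5.8 + 2.9 + 2.1 + 3.4 = 14.2 kJ/mol.

14.2 kJ/mol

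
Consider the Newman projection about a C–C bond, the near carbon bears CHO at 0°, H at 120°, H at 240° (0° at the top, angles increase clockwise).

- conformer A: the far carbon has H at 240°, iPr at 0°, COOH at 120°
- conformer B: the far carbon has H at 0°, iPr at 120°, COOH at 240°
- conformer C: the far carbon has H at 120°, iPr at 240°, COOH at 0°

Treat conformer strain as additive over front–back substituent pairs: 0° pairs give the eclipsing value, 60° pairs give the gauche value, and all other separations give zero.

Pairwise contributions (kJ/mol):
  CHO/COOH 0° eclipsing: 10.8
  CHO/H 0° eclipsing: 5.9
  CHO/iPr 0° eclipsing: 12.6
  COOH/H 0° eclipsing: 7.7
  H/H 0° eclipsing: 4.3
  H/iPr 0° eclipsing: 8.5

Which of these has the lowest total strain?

A is eclipsed. CHO at 0° is eclipsed with iPr at 0° (12.6); H at 120° is eclipsed with COOH at 120° (7.7); H at 240° is eclipsed with H at 240° (4.3). Total 24.6 kJ/mol.
B is eclipsed. CHO at 0° is eclipsed with H at 0° (5.9); H at 120° is eclipsed with iPr at 120° (8.5); H at 240° is eclipsed with COOH at 240° (7.7). Total 22.1 kJ/mol.
C is eclipsed. CHO at 0° is eclipsed with COOH at 0° (10.8); H at 120° is eclipsed with H at 120° (4.3); H at 240° is eclipsed with iPr at 240° (8.5). Total 23.6 kJ/mol.
B has the lowest total (22.1 kJ/mol).

B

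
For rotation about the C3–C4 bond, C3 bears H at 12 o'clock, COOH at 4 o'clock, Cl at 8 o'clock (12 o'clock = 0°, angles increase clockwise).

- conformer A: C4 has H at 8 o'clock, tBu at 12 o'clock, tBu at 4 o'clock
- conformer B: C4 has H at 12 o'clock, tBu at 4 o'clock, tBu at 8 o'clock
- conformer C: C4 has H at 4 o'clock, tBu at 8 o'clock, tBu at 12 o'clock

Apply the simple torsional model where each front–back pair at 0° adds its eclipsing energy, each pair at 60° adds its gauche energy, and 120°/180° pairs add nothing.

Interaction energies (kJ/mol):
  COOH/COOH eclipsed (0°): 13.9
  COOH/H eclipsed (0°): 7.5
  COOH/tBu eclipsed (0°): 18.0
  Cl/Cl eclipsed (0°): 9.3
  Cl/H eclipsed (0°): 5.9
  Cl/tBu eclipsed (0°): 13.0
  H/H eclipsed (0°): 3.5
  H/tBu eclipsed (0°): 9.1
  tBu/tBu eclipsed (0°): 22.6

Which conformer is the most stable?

A is eclipsed. H at 0° is eclipsed with tBu at 0° (9.1); COOH at 120° is eclipsed with tBu at 120° (18.0); Cl at 240° is eclipsed with H at 240° (5.9). Total 33.0 kJ/mol.
B is eclipsed. H at 0° is eclipsed with H at 0° (3.5); COOH at 120° is eclipsed with tBu at 120° (18.0); Cl at 240° is eclipsed with tBu at 240° (13.0). Total 34.5 kJ/mol.
C is eclipsed. H at 0° is eclipsed with tBu at 0° (9.1); COOH at 120° is eclipsed with H at 120° (7.5); Cl at 240° is eclipsed with tBu at 240° (13.0). Total 29.6 kJ/mol.
C has the lowest total (29.6 kJ/mol).

C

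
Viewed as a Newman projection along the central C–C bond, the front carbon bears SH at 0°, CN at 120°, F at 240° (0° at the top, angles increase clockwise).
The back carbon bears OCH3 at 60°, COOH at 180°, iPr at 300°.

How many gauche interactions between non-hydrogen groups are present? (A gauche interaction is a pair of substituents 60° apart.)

Non-H gauche pairs: SH(0°)/OCH3(60°); SH(0°)/iPr(300°); CN(120°)/OCH3(60°); CN(120°)/COOH(180°); F(240°)/COOH(180°); F(240°)/iPr(300°) — 6 interactions.

6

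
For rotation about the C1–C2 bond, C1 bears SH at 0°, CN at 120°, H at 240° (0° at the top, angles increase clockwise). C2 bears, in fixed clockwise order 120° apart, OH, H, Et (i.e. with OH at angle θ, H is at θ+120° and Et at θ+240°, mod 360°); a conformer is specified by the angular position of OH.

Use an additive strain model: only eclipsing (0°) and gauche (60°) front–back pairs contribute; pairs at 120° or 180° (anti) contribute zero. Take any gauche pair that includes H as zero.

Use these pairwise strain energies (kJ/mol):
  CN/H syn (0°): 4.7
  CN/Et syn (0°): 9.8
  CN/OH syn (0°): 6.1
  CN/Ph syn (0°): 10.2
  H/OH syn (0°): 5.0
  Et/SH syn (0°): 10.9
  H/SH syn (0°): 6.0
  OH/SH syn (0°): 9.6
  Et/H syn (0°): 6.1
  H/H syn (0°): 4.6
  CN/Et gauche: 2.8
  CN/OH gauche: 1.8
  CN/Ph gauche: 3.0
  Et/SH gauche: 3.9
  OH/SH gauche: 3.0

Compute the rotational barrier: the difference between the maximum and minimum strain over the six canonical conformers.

OH at 0° (eclipsed): SH–OH eclipsed, CN–H eclipsed, H–Et eclipsed; 9.6 + 4.7 + 6.1 = 20.4 kJ/mol.
OH at 60° (staggered): SH–OH gauche, SH–Et gauche, CN–OH gauche; 3.0 + 3.9 + 1.8 = 8.7 kJ/mol.
OH at 120° (eclipsed): SH–Et eclipsed, CN–OH eclipsed, H–H eclipsed; 10.9 + 6.1 + 4.6 = 21.6 kJ/mol.
OH at 180° (staggered): SH–Et gauche, CN–OH gauche, CN–Et gauche; 3.9 + 1.8 + 2.8 = 8.5 kJ/mol.
OH at 240° (eclipsed): SH–H eclipsed, CN–Et eclipsed, H–OH eclipsed; 6.0 + 9.8 + 5.0 = 20.8 kJ/mol.
OH at 300° (staggered): SH–OH gauche, CN–Et gauche; 3.0 + 2.8 = 5.8 kJ/mol.
Max at 120° (21.6 kJ/mol), min at 300° (5.8 kJ/mol); barrier = 15.8 kJ/mol.

15.8 kJ/mol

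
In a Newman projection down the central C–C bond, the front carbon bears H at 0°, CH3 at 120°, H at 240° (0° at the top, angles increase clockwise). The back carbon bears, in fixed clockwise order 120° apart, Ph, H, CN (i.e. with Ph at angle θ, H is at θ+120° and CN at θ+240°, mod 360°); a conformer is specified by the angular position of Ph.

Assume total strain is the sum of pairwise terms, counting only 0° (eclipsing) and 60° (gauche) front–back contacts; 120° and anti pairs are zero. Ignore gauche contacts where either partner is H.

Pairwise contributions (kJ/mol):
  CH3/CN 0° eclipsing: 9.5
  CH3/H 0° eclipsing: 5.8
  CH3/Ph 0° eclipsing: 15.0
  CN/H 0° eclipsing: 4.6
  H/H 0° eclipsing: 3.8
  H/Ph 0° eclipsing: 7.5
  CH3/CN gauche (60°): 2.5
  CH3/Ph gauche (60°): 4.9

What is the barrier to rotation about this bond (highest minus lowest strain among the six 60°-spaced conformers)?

20.9 kJ/mol

Ph at 0° is eclipsed. H at 0° is eclipsed with Ph at 0° (7.5); CH3 at 120° is eclipsed with H at 120° (5.8); H at 240° is eclipsed with CN at 240° (4.6). Total 17.9 kJ/mol.
Ph at 60° is staggered. CH3 at 120° is gauche with Ph at 60° (4.9). Total 4.9 kJ/mol.
Ph at 120° is eclipsed. H at 0° is eclipsed with CN at 0° (4.6); CH3 at 120° is eclipsed with Ph at 120° (15.0); H at 240° is eclipsed with H at 240° (3.8). Total 23.4 kJ/mol.
Ph at 180° is staggered. CH3 at 120° is gauche with Ph at 180° (4.9); CH3 at 120° is gauche with CN at 60° (2.5). Total 7.4 kJ/mol.
Ph at 240° is eclipsed. H at 0° is eclipsed with H at 0° (3.8); CH3 at 120° is eclipsed with CN at 120° (9.5); H at 240° is eclipsed with Ph at 240° (7.5). Total 20.8 kJ/mol.
Ph at 300° is staggered. CH3 at 120° is gauche with CN at 180° (2.5). Total 2.5 kJ/mol.
Max at 120° (23.4 kJ/mol), min at 300° (2.5 kJ/mol); barrier = 20.9 kJ/mol.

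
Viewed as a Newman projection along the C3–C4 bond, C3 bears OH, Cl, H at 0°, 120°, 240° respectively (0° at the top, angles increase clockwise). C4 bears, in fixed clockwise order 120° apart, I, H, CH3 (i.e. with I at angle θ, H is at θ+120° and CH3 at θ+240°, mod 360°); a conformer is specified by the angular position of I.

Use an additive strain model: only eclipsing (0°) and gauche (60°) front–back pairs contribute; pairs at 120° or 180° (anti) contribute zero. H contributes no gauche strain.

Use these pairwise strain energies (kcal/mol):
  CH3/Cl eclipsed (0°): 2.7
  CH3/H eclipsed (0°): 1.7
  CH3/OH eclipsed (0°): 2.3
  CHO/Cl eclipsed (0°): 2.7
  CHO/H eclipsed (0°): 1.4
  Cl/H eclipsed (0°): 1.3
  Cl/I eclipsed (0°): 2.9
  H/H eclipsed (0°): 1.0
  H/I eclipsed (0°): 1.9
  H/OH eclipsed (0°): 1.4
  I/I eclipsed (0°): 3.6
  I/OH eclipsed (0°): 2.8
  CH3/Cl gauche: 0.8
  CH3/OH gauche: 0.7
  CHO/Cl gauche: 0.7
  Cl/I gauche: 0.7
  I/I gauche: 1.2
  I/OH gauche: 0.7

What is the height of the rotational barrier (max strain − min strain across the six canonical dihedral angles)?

4.7 kcal/mol

I at 0° (eclipsed): OH(0°)/I(0°) eclipsed 2.8; Cl(120°)/H(120°) eclipsed 1.3; H(240°)/CH3(240°) eclipsed 1.7 → 5.8 kcal/mol.
I at 60° (staggered): OH(0°)/I(60°) gauche 0.7; OH(0°)/CH3(300°) gauche 0.7; Cl(120°)/I(60°) gauche 0.7 → 2.1 kcal/mol.
I at 120° (eclipsed): OH(0°)/CH3(0°) eclipsed 2.3; Cl(120°)/I(120°) eclipsed 2.9; H(240°)/H(240°) eclipsed 1.0 → 6.2 kcal/mol.
I at 180° (staggered): OH(0°)/CH3(60°) gauche 0.7; Cl(120°)/I(180°) gauche 0.7; Cl(120°)/CH3(60°) gauche 0.8 → 2.2 kcal/mol.
I at 240° (eclipsed): OH(0°)/H(0°) eclipsed 1.4; Cl(120°)/CH3(120°) eclipsed 2.7; H(240°)/I(240°) eclipsed 1.9 → 6.0 kcal/mol.
I at 300° (staggered): OH(0°)/I(300°) gauche 0.7; Cl(120°)/CH3(180°) gauche 0.8 → 1.5 kcal/mol.
Max at 120° (6.2 kcal/mol), min at 300° (1.5 kcal/mol); barrier = 4.7 kcal/mol.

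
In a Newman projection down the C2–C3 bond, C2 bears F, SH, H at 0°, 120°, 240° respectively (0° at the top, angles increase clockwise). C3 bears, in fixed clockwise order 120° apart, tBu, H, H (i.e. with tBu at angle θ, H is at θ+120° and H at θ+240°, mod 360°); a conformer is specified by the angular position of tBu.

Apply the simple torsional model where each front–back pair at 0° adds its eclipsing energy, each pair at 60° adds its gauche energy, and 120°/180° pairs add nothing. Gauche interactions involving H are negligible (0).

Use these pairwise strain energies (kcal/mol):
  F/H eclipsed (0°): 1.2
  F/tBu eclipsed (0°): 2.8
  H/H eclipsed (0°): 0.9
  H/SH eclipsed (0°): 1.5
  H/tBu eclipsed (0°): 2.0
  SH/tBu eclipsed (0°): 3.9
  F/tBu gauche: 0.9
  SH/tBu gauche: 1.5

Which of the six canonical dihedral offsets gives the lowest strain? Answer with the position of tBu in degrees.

300°

tBu at 0° is eclipsed. F at 0° is eclipsed with tBu at 0° (2.8); SH at 120° is eclipsed with H at 120° (1.5); H at 240° is eclipsed with H at 240° (0.9). Total 5.2 kcal/mol.
tBu at 60° is staggered. F at 0° is gauche with tBu at 60° (0.9); SH at 120° is gauche with tBu at 60° (1.5). Total 2.4 kcal/mol.
tBu at 120° is eclipsed. F at 0° is eclipsed with H at 0° (1.2); SH at 120° is eclipsed with tBu at 120° (3.9); H at 240° is eclipsed with H at 240° (0.9). Total 6.0 kcal/mol.
tBu at 180° is staggered. SH at 120° is gauche with tBu at 180° (1.5). Total 1.5 kcal/mol.
tBu at 240° is eclipsed. F at 0° is eclipsed with H at 0° (1.2); SH at 120° is eclipsed with H at 120° (1.5); H at 240° is eclipsed with tBu at 240° (2.0). Total 4.7 kcal/mol.
tBu at 300° is staggered. F at 0° is gauche with tBu at 300° (0.9). Total 0.9 kcal/mol.
The minimum (0.9 kcal/mol) occurs with tBu at 300°.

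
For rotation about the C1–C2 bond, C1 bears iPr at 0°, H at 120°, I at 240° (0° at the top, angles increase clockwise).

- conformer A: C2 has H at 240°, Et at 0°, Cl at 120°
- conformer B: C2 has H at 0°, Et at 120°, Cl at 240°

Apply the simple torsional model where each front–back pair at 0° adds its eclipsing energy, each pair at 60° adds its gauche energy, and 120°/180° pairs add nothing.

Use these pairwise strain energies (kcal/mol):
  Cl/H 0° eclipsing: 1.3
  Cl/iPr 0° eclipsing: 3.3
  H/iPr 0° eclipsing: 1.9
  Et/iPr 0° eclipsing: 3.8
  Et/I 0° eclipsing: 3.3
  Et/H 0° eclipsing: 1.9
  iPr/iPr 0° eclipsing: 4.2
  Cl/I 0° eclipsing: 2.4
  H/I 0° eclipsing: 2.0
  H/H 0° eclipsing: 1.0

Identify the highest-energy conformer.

A (eclipsed): iPr(0°)/Et(0°) eclipsed 3.8; H(120°)/Cl(120°) eclipsed 1.3; I(240°)/H(240°) eclipsed 2.0 → 7.1 kcal/mol.
B (eclipsed): iPr(0°)/H(0°) eclipsed 1.9; H(120°)/Et(120°) eclipsed 1.9; I(240°)/Cl(240°) eclipsed 2.4 → 6.2 kcal/mol.
A has the highest total (7.1 kcal/mol).

A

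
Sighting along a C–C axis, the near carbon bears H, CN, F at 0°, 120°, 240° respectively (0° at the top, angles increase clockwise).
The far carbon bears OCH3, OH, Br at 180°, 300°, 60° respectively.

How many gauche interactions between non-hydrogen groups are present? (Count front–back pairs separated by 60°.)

4

Non-H gauche pairs: CN(120°)/OCH3(180°); CN(120°)/Br(60°); F(240°)/OCH3(180°); F(240°)/OH(300°) — 4 interactions.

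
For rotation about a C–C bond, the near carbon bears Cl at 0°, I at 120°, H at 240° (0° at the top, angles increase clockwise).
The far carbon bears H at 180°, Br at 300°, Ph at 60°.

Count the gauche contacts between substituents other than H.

3

Non-H gauche pairs: Cl(0°)/Br(300°); Cl(0°)/Ph(60°); I(120°)/Ph(60°) — 3 interactions.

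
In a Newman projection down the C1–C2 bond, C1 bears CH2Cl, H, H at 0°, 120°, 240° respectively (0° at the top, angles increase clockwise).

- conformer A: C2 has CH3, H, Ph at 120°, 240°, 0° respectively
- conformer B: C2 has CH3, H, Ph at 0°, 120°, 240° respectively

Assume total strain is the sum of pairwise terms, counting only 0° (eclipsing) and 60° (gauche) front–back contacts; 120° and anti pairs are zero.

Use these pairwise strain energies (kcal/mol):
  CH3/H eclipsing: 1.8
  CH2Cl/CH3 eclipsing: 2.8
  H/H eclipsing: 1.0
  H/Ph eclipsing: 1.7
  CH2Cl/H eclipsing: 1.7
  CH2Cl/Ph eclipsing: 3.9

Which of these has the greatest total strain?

A (eclipsed): CH2Cl–Ph eclipsed, H–CH3 eclipsed, H–H eclipsed; 3.9 + 1.8 + 1.0 = 6.7 kcal/mol.
B (eclipsed): CH2Cl–CH3 eclipsed, H–H eclipsed, H–Ph eclipsed; 2.8 + 1.0 + 1.7 = 5.5 kcal/mol.
A has the highest total (6.7 kcal/mol).

A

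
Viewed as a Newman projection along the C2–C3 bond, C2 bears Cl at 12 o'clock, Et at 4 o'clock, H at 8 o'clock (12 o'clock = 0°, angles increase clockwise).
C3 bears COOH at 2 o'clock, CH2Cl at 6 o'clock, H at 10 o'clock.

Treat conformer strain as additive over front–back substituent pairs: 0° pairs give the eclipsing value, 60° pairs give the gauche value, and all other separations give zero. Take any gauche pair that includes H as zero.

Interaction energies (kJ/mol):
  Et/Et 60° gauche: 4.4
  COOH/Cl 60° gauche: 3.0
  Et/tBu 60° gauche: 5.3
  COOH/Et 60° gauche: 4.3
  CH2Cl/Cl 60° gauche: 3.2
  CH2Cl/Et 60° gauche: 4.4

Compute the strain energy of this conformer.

11.7 kJ/mol

This conformer is staggered. Cl at 0° is gauche with COOH at 60° (3.0); Et at 120° is gauche with COOH at 60° (4.3); Et at 120° is gauche with CH2Cl at 180° (4.4). Total 11.7 kJ/mol.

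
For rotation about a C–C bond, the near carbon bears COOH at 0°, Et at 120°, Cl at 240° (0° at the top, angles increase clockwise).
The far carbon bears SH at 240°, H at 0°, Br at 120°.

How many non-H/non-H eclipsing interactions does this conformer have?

Non-H eclipsing pairs: Et(120°)/Br(120°); Cl(240°)/SH(240°) — 2 interactions.

2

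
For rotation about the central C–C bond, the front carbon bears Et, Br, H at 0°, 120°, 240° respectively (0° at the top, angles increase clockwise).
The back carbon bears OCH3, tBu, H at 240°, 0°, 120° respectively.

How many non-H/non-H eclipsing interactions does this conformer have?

1

Non-H eclipsing pairs: Et(0°)/tBu(0°) — 1 interaction.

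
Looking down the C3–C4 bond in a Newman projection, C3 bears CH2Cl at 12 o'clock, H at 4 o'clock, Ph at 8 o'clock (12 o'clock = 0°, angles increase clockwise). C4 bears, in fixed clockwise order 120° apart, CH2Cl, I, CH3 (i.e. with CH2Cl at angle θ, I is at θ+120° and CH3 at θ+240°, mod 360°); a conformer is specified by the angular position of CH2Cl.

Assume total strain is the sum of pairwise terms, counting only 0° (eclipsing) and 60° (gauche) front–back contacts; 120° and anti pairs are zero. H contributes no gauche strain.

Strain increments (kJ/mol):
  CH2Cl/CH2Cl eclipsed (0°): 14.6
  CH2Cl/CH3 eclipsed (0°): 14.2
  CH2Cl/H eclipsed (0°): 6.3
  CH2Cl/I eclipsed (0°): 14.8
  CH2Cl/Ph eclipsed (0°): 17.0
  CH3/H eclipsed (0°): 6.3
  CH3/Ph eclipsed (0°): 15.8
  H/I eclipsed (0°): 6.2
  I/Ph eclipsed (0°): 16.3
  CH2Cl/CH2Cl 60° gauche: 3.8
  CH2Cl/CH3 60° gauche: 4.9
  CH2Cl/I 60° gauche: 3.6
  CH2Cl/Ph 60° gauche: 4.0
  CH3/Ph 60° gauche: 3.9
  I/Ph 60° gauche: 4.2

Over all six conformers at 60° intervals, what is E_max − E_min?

22.8 kJ/mol

CH2Cl at 0° (eclipsed): CH2Cl–CH2Cl eclipsed, H–I eclipsed, Ph–CH3 eclipsed; 14.6 + 6.2 + 15.8 = 36.6 kJ/mol.
CH2Cl at 60° (staggered): CH2Cl–CH2Cl gauche, CH2Cl–CH3 gauche, Ph–I gauche, Ph–CH3 gauche; 3.8 + 4.9 + 4.2 + 3.9 = 16.8 kJ/mol.
CH2Cl at 120° (eclipsed): CH2Cl–CH3 eclipsed, H–CH2Cl eclipsed, Ph–I eclipsed; 14.2 + 6.3 + 16.3 = 36.8 kJ/mol.
CH2Cl at 180° (staggered): CH2Cl–I gauche, CH2Cl–CH3 gauche, Ph–CH2Cl gauche, Ph–I gauche; 3.6 + 4.9 + 4.0 + 4.2 = 16.7 kJ/mol.
CH2Cl at 240° (eclipsed): CH2Cl–I eclipsed, H–CH3 eclipsed, Ph–CH2Cl eclipsed; 14.8 + 6.3 + 17.0 = 38.1 kJ/mol.
CH2Cl at 300° (staggered): CH2Cl–CH2Cl gauche, CH2Cl–I gauche, Ph–CH2Cl gauche, Ph–CH3 gauche; 3.8 + 3.6 + 4.0 + 3.9 = 15.3 kJ/mol.
Max at 240° (38.1 kJ/mol), min at 300° (15.3 kJ/mol); barrier = 22.8 kJ/mol.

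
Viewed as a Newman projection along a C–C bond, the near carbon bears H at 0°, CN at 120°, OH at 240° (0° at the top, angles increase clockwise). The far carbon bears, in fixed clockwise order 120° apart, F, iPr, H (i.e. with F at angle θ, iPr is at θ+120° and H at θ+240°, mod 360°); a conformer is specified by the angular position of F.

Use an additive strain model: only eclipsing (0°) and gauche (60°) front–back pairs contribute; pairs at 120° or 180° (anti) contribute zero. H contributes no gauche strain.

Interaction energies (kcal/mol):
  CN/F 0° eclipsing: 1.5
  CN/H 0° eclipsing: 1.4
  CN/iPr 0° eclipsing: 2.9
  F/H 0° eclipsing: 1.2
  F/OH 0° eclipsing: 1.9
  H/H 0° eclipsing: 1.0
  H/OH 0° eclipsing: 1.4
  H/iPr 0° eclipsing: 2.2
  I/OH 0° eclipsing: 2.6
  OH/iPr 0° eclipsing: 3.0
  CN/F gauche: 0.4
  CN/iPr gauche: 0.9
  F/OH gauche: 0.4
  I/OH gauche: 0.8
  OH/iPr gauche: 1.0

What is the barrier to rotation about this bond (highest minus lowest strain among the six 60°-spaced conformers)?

F at 0° (eclipsed): H(0°)/F(0°) eclipsed 1.2; CN(120°)/iPr(120°) eclipsed 2.9; OH(240°)/H(240°) eclipsed 1.4 → 5.5 kcal/mol.
F at 60° (staggered): CN(120°)/F(60°) gauche 0.4; CN(120°)/iPr(180°) gauche 0.9; OH(240°)/iPr(180°) gauche 1.0 → 2.3 kcal/mol.
F at 120° (eclipsed): H(0°)/H(0°) eclipsed 1.0; CN(120°)/F(120°) eclipsed 1.5; OH(240°)/iPr(240°) eclipsed 3.0 → 5.5 kcal/mol.
F at 180° (staggered): CN(120°)/F(180°) gauche 0.4; OH(240°)/F(180°) gauche 0.4; OH(240°)/iPr(300°) gauche 1.0 → 1.8 kcal/mol.
F at 240° (eclipsed): H(0°)/iPr(0°) eclipsed 2.2; CN(120°)/H(120°) eclipsed 1.4; OH(240°)/F(240°) eclipsed 1.9 → 5.5 kcal/mol.
F at 300° (staggered): CN(120°)/iPr(60°) gauche 0.9; OH(240°)/F(300°) gauche 0.4 → 1.3 kcal/mol.
Max at 0° (5.5 kcal/mol), min at 300° (1.3 kcal/mol); barrier = 4.2 kcal/mol.

4.2 kcal/mol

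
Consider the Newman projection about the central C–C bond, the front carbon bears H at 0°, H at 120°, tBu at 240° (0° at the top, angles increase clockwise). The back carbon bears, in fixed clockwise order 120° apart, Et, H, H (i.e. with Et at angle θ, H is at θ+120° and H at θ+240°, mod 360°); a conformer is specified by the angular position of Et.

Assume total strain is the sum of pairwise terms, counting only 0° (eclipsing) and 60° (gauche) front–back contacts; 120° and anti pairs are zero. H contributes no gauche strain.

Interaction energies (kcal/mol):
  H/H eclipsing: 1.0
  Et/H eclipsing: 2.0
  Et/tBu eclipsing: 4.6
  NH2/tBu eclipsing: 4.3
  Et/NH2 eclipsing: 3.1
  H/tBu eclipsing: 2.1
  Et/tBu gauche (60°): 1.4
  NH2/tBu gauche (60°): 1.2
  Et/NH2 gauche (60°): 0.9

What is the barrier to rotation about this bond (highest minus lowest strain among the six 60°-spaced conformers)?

Et at 0° is eclipsed. H at 0° is eclipsed with Et at 0° (2.0); H at 120° is eclipsed with H at 120° (1.0); tBu at 240° is eclipsed with H at 240° (2.1). Total 5.1 kcal/mol.
Et at 60° (staggered): no non-H gauche contacts → 0.0 kcal/mol.
Et at 120° is eclipsed. H at 0° is eclipsed with H at 0° (1.0); H at 120° is eclipsed with Et at 120° (2.0); tBu at 240° is eclipsed with H at 240° (2.1). Total 5.1 kcal/mol.
Et at 180° is staggered. tBu at 240° is gauche with Et at 180° (1.4). Total 1.4 kcal/mol.
Et at 240° is eclipsed. H at 0° is eclipsed with H at 0° (1.0); H at 120° is eclipsed with H at 120° (1.0); tBu at 240° is eclipsed with Et at 240° (4.6). Total 6.6 kcal/mol.
Et at 300° is staggered. tBu at 240° is gauche with Et at 300° (1.4). Total 1.4 kcal/mol.
Max at 240° (6.6 kcal/mol), min at 60° (0.0 kcal/mol); barrier = 6.6 kcal/mol.

6.6 kcal/mol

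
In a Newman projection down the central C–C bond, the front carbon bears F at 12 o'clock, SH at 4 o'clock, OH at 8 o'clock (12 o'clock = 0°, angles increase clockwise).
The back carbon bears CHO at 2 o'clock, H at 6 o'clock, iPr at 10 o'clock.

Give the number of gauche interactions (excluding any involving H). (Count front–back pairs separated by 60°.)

4

Non-H gauche pairs: F(0°)/CHO(60°); F(0°)/iPr(300°); SH(120°)/CHO(60°); OH(240°)/iPr(300°) — 4 interactions.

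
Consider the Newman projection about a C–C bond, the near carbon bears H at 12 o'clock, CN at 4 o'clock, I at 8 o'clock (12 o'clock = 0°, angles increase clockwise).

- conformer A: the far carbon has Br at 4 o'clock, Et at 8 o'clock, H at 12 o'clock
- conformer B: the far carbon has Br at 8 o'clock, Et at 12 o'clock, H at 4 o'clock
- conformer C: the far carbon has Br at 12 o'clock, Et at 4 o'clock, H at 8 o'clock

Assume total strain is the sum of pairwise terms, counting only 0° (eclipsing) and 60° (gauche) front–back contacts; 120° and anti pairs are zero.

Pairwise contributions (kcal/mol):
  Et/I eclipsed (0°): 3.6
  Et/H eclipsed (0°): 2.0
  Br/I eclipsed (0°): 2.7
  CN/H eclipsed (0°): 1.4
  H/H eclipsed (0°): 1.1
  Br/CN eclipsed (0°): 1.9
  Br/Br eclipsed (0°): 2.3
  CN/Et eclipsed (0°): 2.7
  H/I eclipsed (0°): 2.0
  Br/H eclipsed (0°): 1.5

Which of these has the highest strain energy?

A

A (eclipsed): H(0°)/H(0°) eclipsed 1.1; CN(120°)/Br(120°) eclipsed 1.9; I(240°)/Et(240°) eclipsed 3.6 → 6.6 kcal/mol.
B (eclipsed): H(0°)/Et(0°) eclipsed 2.0; CN(120°)/H(120°) eclipsed 1.4; I(240°)/Br(240°) eclipsed 2.7 → 6.1 kcal/mol.
C (eclipsed): H(0°)/Br(0°) eclipsed 1.5; CN(120°)/Et(120°) eclipsed 2.7; I(240°)/H(240°) eclipsed 2.0 → 6.2 kcal/mol.
A has the highest total (6.6 kcal/mol).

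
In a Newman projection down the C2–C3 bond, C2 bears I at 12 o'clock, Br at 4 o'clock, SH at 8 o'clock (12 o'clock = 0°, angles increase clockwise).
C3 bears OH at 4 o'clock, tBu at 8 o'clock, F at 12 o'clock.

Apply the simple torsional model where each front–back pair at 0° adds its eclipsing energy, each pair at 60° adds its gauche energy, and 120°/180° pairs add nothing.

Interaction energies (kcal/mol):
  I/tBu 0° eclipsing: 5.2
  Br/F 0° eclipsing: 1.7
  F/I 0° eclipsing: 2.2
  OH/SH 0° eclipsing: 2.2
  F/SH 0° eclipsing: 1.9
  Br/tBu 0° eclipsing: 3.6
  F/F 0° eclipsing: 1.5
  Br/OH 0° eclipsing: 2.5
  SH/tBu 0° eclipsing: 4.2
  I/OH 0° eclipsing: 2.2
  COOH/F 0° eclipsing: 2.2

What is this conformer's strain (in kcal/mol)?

This conformer is eclipsed. I at 0° is eclipsed with F at 0° (2.2); Br at 120° is eclipsed with OH at 120° (2.5); SH at 240° is eclipsed with tBu at 240° (4.2). Total 8.9 kcal/mol.

8.9 kcal/mol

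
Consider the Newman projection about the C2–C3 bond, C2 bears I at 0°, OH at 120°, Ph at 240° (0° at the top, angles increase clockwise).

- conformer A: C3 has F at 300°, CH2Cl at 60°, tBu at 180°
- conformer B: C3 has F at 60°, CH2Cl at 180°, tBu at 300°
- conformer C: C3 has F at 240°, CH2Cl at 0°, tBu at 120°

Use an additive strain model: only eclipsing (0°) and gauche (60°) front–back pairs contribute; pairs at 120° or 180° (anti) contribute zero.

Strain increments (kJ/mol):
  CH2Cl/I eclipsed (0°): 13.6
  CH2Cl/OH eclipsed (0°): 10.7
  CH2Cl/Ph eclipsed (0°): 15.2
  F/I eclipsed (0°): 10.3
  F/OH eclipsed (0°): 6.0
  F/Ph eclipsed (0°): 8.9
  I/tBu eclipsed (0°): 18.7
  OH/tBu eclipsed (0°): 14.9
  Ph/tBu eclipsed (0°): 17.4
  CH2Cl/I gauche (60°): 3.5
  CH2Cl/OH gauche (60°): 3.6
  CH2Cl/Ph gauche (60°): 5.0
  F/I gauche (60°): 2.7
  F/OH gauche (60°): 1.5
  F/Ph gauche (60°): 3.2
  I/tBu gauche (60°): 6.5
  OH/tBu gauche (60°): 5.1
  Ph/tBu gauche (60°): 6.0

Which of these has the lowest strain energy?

A

A (staggered): I(0°)/F(300°) gauche 2.7; I(0°)/CH2Cl(60°) gauche 3.5; OH(120°)/CH2Cl(60°) gauche 3.6; OH(120°)/tBu(180°) gauche 5.1; Ph(240°)/F(300°) gauche 3.2; Ph(240°)/tBu(180°) gauche 6.0 → 24.1 kJ/mol.
B (staggered): I(0°)/F(60°) gauche 2.7; I(0°)/tBu(300°) gauche 6.5; OH(120°)/F(60°) gauche 1.5; OH(120°)/CH2Cl(180°) gauche 3.6; Ph(240°)/CH2Cl(180°) gauche 5.0; Ph(240°)/tBu(300°) gauche 6.0 → 25.3 kJ/mol.
C (eclipsed): I(0°)/CH2Cl(0°) eclipsed 13.6; OH(120°)/tBu(120°) eclipsed 14.9; Ph(240°)/F(240°) eclipsed 8.9 → 37.4 kJ/mol.
A has the lowest total (24.1 kJ/mol).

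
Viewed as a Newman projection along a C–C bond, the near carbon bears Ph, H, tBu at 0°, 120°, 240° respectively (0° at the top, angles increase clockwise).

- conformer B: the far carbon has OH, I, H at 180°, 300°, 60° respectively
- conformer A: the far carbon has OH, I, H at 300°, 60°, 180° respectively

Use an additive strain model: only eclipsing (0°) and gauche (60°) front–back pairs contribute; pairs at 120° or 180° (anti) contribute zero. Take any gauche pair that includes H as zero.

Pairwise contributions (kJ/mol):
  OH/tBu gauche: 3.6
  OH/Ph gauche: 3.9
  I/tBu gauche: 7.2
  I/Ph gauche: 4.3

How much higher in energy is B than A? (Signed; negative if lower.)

B (staggered): Ph(0°)/I(300°) gauche 4.3; tBu(240°)/OH(180°) gauche 3.6; tBu(240°)/I(300°) gauche 7.2 → 15.1 kJ/mol.
A (staggered): Ph(0°)/OH(300°) gauche 3.9; Ph(0°)/I(60°) gauche 4.3; tBu(240°)/OH(300°) gauche 3.6 → 11.8 kJ/mol.
E(B) − E(A) = 15.1 − 11.8 = +3.3 kJ/mol.

+3.3 kJ/mol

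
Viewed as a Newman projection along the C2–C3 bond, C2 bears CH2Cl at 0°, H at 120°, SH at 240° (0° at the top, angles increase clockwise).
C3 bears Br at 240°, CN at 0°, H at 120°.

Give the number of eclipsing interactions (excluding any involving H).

2

Non-H eclipsing pairs: CH2Cl(0°)/CN(0°); SH(240°)/Br(240°) — 2 interactions.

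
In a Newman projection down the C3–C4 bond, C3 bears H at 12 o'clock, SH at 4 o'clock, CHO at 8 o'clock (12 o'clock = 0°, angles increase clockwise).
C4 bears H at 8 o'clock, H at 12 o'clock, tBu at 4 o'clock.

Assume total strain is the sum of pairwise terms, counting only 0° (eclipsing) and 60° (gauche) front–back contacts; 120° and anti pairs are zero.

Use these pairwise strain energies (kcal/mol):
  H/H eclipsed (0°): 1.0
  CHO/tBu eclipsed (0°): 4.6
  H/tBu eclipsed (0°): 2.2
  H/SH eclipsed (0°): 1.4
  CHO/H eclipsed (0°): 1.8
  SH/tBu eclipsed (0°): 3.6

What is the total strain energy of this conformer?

This conformer is eclipsed. H at 0° is eclipsed with H at 0° (1.0); SH at 120° is eclipsed with tBu at 120° (3.6); CHO at 240° is eclipsed with H at 240° (1.8). Total 6.4 kcal/mol.

6.4 kcal/mol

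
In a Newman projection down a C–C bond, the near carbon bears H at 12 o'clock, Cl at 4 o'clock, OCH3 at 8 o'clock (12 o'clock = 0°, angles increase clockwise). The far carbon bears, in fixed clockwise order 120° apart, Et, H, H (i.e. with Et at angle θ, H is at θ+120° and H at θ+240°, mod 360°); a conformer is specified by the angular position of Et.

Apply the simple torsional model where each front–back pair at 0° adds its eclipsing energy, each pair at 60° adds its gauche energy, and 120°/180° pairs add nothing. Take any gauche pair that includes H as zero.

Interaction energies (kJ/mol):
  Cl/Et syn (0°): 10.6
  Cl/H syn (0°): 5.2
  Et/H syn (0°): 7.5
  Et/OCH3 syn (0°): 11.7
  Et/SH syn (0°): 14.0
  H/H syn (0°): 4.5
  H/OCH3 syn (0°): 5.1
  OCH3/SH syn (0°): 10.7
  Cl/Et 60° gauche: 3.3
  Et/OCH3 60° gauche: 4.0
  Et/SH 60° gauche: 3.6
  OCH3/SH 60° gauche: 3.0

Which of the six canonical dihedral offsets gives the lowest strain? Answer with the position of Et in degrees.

Et at 0° is eclipsed. H at 0° is eclipsed with Et at 0° (7.5); Cl at 120° is eclipsed with H at 120° (5.2); OCH3 at 240° is eclipsed with H at 240° (5.1). Total 17.8 kJ/mol.
Et at 60° is staggered. Cl at 120° is gauche with Et at 60° (3.3). Total 3.3 kJ/mol.
Et at 120° is eclipsed. H at 0° is eclipsed with H at 0° (4.5); Cl at 120° is eclipsed with Et at 120° (10.6); OCH3 at 240° is eclipsed with H at 240° (5.1). Total 20.2 kJ/mol.
Et at 180° is staggered. Cl at 120° is gauche with Et at 180° (3.3); OCH3 at 240° is gauche with Et at 180° (4.0). Total 7.3 kJ/mol.
Et at 240° is eclipsed. H at 0° is eclipsed with H at 0° (4.5); Cl at 120° is eclipsed with H at 120° (5.2); OCH3 at 240° is eclipsed with Et at 240° (11.7). Total 21.4 kJ/mol.
Et at 300° is staggered. OCH3 at 240° is gauche with Et at 300° (4.0). Total 4.0 kJ/mol.
The minimum (3.3 kJ/mol) occurs with Et at 60°.

60°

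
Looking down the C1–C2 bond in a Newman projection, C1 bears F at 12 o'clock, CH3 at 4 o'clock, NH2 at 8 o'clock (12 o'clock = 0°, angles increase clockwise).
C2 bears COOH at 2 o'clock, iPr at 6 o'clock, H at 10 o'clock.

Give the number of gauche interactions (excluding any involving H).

4

Non-H gauche pairs: F(0°)/COOH(60°); CH3(120°)/COOH(60°); CH3(120°)/iPr(180°); NH2(240°)/iPr(180°) — 4 interactions.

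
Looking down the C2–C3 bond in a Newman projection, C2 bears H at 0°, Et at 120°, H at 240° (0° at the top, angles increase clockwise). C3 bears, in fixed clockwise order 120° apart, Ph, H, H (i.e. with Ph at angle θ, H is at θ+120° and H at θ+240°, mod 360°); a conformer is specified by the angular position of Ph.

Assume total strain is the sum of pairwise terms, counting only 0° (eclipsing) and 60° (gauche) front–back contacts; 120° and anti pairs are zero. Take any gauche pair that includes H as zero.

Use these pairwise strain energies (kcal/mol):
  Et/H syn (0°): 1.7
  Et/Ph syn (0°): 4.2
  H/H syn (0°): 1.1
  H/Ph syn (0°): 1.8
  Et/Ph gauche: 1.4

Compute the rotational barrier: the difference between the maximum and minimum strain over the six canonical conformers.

6.4 kcal/mol

Ph at 0° (eclipsed): H–Ph eclipsed, Et–H eclipsed, H–H eclipsed; 1.8 + 1.7 + 1.1 = 4.6 kcal/mol.
Ph at 60° (staggered): Et–Ph gauche; 1.4 = 1.4 kcal/mol.
Ph at 120° (eclipsed): H–H eclipsed, Et–Ph eclipsed, H–H eclipsed; 1.1 + 4.2 + 1.1 = 6.4 kcal/mol.
Ph at 180° (staggered): Et–Ph gauche; 1.4 = 1.4 kcal/mol.
Ph at 240° (eclipsed): H–H eclipsed, Et–H eclipsed, H–Ph eclipsed; 1.1 + 1.7 + 1.8 = 4.6 kcal/mol.
Ph at 300° (staggered): no non-H gauche contacts → 0.0 kcal/mol.
Max at 120° (6.4 kcal/mol), min at 300° (0.0 kcal/mol); barrier = 6.4 kcal/mol.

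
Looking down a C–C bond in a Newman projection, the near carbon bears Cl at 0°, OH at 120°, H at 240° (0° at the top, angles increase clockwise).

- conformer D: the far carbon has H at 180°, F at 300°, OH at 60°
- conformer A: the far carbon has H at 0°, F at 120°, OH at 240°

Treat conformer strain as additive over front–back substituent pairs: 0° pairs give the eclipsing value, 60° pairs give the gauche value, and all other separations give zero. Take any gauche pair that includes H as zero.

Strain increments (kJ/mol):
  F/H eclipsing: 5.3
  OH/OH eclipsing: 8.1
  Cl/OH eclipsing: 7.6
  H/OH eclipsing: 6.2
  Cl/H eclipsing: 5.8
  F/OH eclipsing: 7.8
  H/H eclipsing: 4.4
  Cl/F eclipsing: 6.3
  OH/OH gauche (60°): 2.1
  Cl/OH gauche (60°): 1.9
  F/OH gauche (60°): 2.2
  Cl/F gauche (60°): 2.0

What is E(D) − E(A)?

-13.8 kJ/mol

D is staggered. Cl at 0° is gauche with F at 300° (2.0); Cl at 0° is gauche with OH at 60° (1.9); OH at 120° is gauche with OH at 60° (2.1). Total 6.0 kJ/mol.
A is eclipsed. Cl at 0° is eclipsed with H at 0° (5.8); OH at 120° is eclipsed with F at 120° (7.8); H at 240° is eclipsed with OH at 240° (6.2). Total 19.8 kJ/mol.
E(D) − E(A) = 6.0 − 19.8 = -13.8 kJ/mol.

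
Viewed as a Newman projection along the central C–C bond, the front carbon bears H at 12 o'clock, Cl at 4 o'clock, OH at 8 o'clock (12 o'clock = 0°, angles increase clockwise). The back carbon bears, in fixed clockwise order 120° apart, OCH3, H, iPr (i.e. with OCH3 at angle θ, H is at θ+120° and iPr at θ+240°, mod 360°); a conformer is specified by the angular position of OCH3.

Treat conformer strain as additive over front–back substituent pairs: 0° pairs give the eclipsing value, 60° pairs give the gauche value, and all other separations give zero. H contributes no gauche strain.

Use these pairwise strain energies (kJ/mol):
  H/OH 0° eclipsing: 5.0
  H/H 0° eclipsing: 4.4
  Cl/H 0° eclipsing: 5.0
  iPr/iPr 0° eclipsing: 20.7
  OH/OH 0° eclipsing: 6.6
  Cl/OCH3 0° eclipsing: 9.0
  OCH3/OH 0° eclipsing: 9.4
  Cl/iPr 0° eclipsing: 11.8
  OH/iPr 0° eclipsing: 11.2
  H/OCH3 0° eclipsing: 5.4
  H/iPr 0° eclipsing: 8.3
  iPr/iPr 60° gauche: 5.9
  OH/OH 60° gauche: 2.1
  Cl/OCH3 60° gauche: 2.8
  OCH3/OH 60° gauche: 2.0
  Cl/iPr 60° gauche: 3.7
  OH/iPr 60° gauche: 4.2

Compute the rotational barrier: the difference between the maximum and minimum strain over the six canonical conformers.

OCH3 at 0° is eclipsed. H at 0° is eclipsed with OCH3 at 0° (5.4); Cl at 120° is eclipsed with H at 120° (5.0); OH at 240° is eclipsed with iPr at 240° (11.2). Total 21.6 kJ/mol.
OCH3 at 60° is staggered. Cl at 120° is gauche with OCH3 at 60° (2.8); OH at 240° is gauche with iPr at 300° (4.2). Total 7.0 kJ/mol.
OCH3 at 120° is eclipsed. H at 0° is eclipsed with iPr at 0° (8.3); Cl at 120° is eclipsed with OCH3 at 120° (9.0); OH at 240° is eclipsed with H at 240° (5.0). Total 22.3 kJ/mol.
OCH3 at 180° is staggered. Cl at 120° is gauche with OCH3 at 180° (2.8); Cl at 120° is gauche with iPr at 60° (3.7); OH at 240° is gauche with OCH3 at 180° (2.0). Total 8.5 kJ/mol.
OCH3 at 240° is eclipsed. H at 0° is eclipsed with H at 0° (4.4); Cl at 120° is eclipsed with iPr at 120° (11.8); OH at 240° is eclipsed with OCH3 at 240° (9.4). Total 25.6 kJ/mol.
OCH3 at 300° is staggered. Cl at 120° is gauche with iPr at 180° (3.7); OH at 240° is gauche with OCH3 at 300° (2.0); OH at 240° is gauche with iPr at 180° (4.2). Total 9.9 kJ/mol.
Max at 240° (25.6 kJ/mol), min at 60° (7.0 kJ/mol); barrier = 18.6 kJ/mol.

18.6 kJ/mol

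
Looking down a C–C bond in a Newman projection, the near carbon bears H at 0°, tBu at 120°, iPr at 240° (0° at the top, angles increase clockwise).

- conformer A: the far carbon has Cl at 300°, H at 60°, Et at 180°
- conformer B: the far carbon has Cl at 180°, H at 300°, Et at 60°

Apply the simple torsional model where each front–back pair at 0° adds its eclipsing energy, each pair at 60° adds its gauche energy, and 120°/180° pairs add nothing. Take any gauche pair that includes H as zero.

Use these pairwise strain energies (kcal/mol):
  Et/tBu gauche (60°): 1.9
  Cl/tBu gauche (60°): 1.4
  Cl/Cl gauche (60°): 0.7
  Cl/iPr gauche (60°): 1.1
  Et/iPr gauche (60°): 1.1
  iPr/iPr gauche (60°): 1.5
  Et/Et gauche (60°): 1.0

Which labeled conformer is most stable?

A is staggered. tBu at 120° is gauche with Et at 180° (1.9); iPr at 240° is gauche with Cl at 300° (1.1); iPr at 240° is gauche with Et at 180° (1.1). Total 4.1 kcal/mol.
B is staggered. tBu at 120° is gauche with Cl at 180° (1.4); tBu at 120° is gauche with Et at 60° (1.9); iPr at 240° is gauche with Cl at 180° (1.1). Total 4.4 kcal/mol.
A has the lowest total (4.1 kcal/mol).

A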